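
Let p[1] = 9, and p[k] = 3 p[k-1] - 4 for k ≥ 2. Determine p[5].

569

p[2] = 3*9 - 4 = 23
p[3] = 3*23 - 4 = 65
p[4] = 3*65 - 4 = 191
p[5] = 3*191 - 4 = 569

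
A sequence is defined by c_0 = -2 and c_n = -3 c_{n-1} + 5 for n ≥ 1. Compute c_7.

7109

c_1 = -3(-2) + 5 = 11
c_2 = -3(11) + 5 = -28
c_3 = -3(-28) + 5 = 89
c_4 = -3(89) + 5 = -262
c_5 = -3(-262) + 5 = 791
c_6 = -3(791) + 5 = -2368
c_7 = -3(-2368) + 5 = 7109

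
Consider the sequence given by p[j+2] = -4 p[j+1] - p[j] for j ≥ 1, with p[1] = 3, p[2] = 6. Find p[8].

19806

p[3] = -4·6 - 3 = -27
p[4] = -4·(-27) - 6 = 102
p[5] = -4·102 - (-27) = -381
p[6] = -4·(-381) - 102 = 1422
p[7] = -4·1422 - (-381) = -5307
p[8] = -4·(-5307) - 1422 = 19806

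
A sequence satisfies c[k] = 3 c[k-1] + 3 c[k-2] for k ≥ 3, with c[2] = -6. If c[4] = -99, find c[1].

-3

Let c[1] = w.
c[3] = -18 + 3w
c[4] = -72 + 9w
So -72 + 9w = -99, giving w = -3.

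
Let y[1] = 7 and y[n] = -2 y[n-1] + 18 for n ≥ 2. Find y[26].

-33554426

The fixed point is 18/(1 + 2) = 6, so y[n] - 6 = -2(y[n-1] - 6).
Hence y[n] = 1·(-2)^{n-1} + 6.
y[26] = 1·(-2)^{25} + 6 = 1·-33554432 + 6 = -33554426.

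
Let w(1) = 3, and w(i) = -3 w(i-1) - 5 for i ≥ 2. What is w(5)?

343

w(2) = -3*3 - 5 = -14
w(3) = -3*(-14) - 5 = 37
w(4) = -3*37 - 5 = -116
w(5) = -3*(-116) - 5 = 343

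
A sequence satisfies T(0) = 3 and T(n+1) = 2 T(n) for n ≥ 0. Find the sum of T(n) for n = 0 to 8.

1533

T(1) = 2*3 = 6
T(2) = 2*6 = 12
T(3) = 2*12 = 24
T(4) = 2*24 = 48
T(5) = 2*48 = 96
T(6) = 2*96 = 192
T(7) = 2*192 = 384
T(8) = 2*384 = 768
Sum = 3 + 6 + 12 + 24 + 48 + 96 + 192 + 384 + 768 = 1533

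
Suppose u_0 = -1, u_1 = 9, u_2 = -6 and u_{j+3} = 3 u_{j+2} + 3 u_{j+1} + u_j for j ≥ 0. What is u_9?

u_3 = 3·(-6) + 3·9 + (-1) = 8
u_4 = 3·8 + 3·(-6) + 9 = 15
u_5 = 3·15 + 3·8 + (-6) = 63
u_6 = 3·63 + 3·15 + 8 = 242
u_7 = 3·242 + 3·63 + 15 = 930
u_8 = 3·930 + 3·242 + 63 = 3579
u_9 = 3·3579 + 3·930 + 242 = 13769

13769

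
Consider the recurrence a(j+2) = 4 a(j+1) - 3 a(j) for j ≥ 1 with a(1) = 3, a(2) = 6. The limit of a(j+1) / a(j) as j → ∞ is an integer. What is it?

3

The characteristic equation is r^2 - 4r + 3 = 0, which factors as (r - 3)(r - 1) = 0.
So the roots are 3 and 1. Since |3| > |1| and the coefficient of 3^j is non-zero, the ratio tends to 3.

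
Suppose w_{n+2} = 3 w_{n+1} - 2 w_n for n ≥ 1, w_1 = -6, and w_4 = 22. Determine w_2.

Let w_2 = v.
w_3 = 12 + 3v
w_4 = 36 + 7v
So 36 + 7v = 22, giving v = -2.

-2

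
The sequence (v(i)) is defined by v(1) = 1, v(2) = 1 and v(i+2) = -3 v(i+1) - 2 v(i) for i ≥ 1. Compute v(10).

v(3) = -3(1) - 2(1) = -5
v(4) = -3(-5) - 2(1) = 13
v(5) = -3(13) - 2(-5) = -29
v(6) = -3(-29) - 2(13) = 61
v(7) = -3(61) - 2(-29) = -125
v(8) = -3(-125) - 2(61) = 253
v(9) = -3(253) - 2(-125) = -509
v(10) = -3(-509) - 2(253) = 1021

1021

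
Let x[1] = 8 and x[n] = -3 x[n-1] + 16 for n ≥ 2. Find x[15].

19131880

The fixed point is 16/(1 + 3) = 4, so x[n] - 4 = -3(x[n-1] - 4).
Hence x[n] = 4·(-3)^{n-1} + 4.
x[15] = 4·(-3)^{14} + 4 = 4·4782969 + 4 = 19131880.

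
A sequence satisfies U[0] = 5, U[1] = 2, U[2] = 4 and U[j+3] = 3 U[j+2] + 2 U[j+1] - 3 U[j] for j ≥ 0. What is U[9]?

692

U[3] = 3*4 + 2*2 - 3*5 = 1
U[4] = 3*1 + 2*4 - 3*2 = 5
U[5] = 3*5 + 2*1 - 3*4 = 5
U[6] = 3*5 + 2*5 - 3*1 = 22
U[7] = 3*22 + 2*5 - 3*5 = 61
U[8] = 3*61 + 2*22 - 3*5 = 212
U[9] = 3*212 + 2*61 - 3*22 = 692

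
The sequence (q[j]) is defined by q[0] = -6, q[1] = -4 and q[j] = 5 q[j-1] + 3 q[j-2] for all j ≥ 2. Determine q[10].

-32532308

q[2] = 5·(-4) + 3·(-6) = -38
q[3] = 5·(-38) + 3·(-4) = -202
q[4] = 5·(-202) + 3·(-38) = -1124
q[5] = 5·(-1124) + 3·(-202) = -6226
q[6] = 5·(-6226) + 3·(-1124) = -34502
q[7] = 5·(-34502) + 3·(-6226) = -191188
q[8] = 5·(-191188) + 3·(-34502) = -1059446
q[9] = 5·(-1059446) + 3·(-191188) = -5870794
q[10] = 5·(-5870794) + 3·(-1059446) = -32532308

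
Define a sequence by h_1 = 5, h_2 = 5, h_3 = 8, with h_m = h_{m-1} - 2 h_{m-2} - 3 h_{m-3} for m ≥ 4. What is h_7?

109

h_4 = 8 - 2*5 - 3*5 = -17
h_5 = (-17) - 2*8 - 3*5 = -48
h_6 = (-48) - 2*(-17) - 3*8 = -38
h_7 = (-38) - 2*(-48) - 3*(-17) = 109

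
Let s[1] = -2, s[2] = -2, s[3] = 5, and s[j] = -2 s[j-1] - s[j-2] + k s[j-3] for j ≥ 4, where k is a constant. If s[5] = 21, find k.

s[4] = -8 - 2k
s[5] = 11 + 2k
So 11 + 2k = 21, giving k = 5.

5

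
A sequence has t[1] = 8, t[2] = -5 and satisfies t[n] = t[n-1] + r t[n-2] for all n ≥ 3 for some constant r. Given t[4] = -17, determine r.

-4

t[3] = -5 + 8r
t[4] = -5 + 3r
So -5 + 3r = -17, giving r = -4.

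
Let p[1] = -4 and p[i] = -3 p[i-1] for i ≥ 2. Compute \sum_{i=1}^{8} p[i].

p[2] = -3·(-4) = 12
p[3] = -3·12 = -36
p[4] = -3·(-36) = 108
p[5] = -3·108 = -324
p[6] = -3·(-324) = 972
p[7] = -3·972 = -2916
p[8] = -3·(-2916) = 8748
Sum = (-4) + 12 + (-36) + 108 + (-324) + 972 + (-2916) + 8748 = 6560

6560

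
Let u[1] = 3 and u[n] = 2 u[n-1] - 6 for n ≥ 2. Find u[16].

The fixed point is -6/(1 - 2) = 6, so u[n] - 6 = 2(u[n-1] - 6).
Hence u[n] = -3·2^{n-1} + 6.
u[16] = -3·2^{15} + 6 = -3·32768 + 6 = -98298.

-98298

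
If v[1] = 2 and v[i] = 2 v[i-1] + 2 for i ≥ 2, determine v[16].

131070

The fixed point is 2/(1 - 2) = -2, so v[i] + 2 = 2(v[i-1] + 2).
Hence v[i] = 4·2^{i-1} - 2.
v[16] = 4·2^{15} - 2 = 4·32768 - 2 = 131070.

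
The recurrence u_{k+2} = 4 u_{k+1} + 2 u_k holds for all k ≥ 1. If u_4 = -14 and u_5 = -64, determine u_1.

-4

Rearranging, u_{k-2} = (u_k - 4 u_{k-1}) / 2.
u_3 = (-64 - 4*(-14)) / 2 = -8/2 = -4
u_2 = (-14 - 4*(-4)) / 2 = 2/2 = 1
u_1 = (-4 - 4*1) / 2 = -8/2 = -4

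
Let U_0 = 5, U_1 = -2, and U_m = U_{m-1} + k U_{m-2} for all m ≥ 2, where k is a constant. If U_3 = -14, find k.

U_2 = -2 + 5k
U_3 = -2 + 3k
So -2 + 3k = -14, giving k = -4.

-4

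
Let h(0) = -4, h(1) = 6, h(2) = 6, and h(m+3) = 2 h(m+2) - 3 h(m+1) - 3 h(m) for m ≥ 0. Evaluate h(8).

786

h(3) = 2*6 - 3*6 - 3*(-4) = 6
h(4) = 2*6 - 3*6 - 3*6 = -24
h(5) = 2*(-24) - 3*6 - 3*6 = -84
h(6) = 2*(-84) - 3*(-24) - 3*6 = -114
h(7) = 2*(-114) - 3*(-84) - 3*(-24) = 96
h(8) = 2*96 - 3*(-114) - 3*(-84) = 786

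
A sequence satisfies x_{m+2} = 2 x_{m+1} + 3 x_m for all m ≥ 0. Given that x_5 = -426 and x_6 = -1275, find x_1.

-6

Rearranging, x_{m-2} = (x_m - 2 x_{m-1}) / 3.
x_4 = (-1275 - 2(-426)) / 3 = -423/3 = -141
x_3 = (-426 - 2(-141)) / 3 = -144/3 = -48
x_2 = (-141 - 2(-48)) / 3 = -45/3 = -15
x_1 = (-48 - 2(-15)) / 3 = -18/3 = -6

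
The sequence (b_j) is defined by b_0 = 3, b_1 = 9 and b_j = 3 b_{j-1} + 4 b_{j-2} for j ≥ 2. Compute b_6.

9831

b_2 = 3*9 + 4*3 = 39
b_3 = 3*39 + 4*9 = 153
b_4 = 3*153 + 4*39 = 615
b_5 = 3*615 + 4*153 = 2457
b_6 = 3*2457 + 4*615 = 9831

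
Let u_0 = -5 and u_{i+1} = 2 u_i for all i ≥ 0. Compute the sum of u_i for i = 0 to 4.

u_1 = 2*(-5) = -10
u_2 = 2*(-10) = -20
u_3 = 2*(-20) = -40
u_4 = 2*(-40) = -80
Sum = (-5) + (-10) + (-20) + (-40) + (-80) = -155

-155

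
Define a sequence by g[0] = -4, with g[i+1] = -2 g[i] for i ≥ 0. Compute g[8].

g[1] = -2*(-4) = 8
g[2] = -2*8 = -16
g[3] = -2*(-16) = 32
g[4] = -2*32 = -64
g[5] = -2*(-64) = 128
g[6] = -2*128 = -256
g[7] = -2*(-256) = 512
g[8] = -2*512 = -1024

-1024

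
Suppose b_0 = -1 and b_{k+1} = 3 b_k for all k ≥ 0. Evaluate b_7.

b_1 = 3·(-1) = -3
b_2 = 3·(-3) = -9
b_3 = 3·(-9) = -27
b_4 = 3·(-27) = -81
b_5 = 3·(-81) = -243
b_6 = 3·(-243) = -729
b_7 = 3·(-729) = -2187

-2187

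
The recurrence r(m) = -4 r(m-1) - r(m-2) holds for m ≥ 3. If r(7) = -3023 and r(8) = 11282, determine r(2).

2

Rearranging, r(m-2) = -(r(m) + 4 r(m-1)).
r(6) = -(11282 + 4*(-3023)) = 810
r(5) = -(-3023 + 4*810) = -217
r(4) = -(810 + 4*(-217)) = 58
r(3) = -(-217 + 4*58) = -15
r(2) = -(58 + 4*(-15)) = 2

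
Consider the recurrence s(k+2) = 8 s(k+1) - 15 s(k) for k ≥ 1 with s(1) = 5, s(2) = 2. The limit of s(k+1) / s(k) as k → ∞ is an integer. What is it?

The characteristic equation is r^2 - 8r + 15 = 0, which factors as (r - 5)(r - 3) = 0.
So the roots are 5 and 3. Since |5| > |3| and the coefficient of 5^k is non-zero, the ratio tends to 5.

5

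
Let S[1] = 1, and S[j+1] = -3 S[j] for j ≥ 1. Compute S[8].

-2187

S[2] = -3(1) = -3
S[3] = -3(-3) = 9
S[4] = -3(9) = -27
S[5] = -3(-27) = 81
S[6] = -3(81) = -243
S[7] = -3(-243) = 729
S[8] = -3(729) = -2187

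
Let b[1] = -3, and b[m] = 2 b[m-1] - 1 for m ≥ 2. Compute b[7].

b[2] = 2·(-3) - 1 = -7
b[3] = 2·(-7) - 1 = -15
b[4] = 2·(-15) - 1 = -31
b[5] = 2·(-31) - 1 = -63
b[6] = 2·(-63) - 1 = -127
b[7] = 2·(-127) - 1 = -255

-255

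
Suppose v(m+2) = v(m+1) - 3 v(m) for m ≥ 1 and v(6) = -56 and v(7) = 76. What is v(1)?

-4

Rearranging, v(m-2) = (v(m) - v(m-1)) / -3.
v(5) = (76 - (-56)) / -3 = 132/-3 = -44
v(4) = (-56 - (-44)) / -3 = -12/-3 = 4
v(3) = (-44 - 4) / -3 = -48/-3 = 16
v(2) = (4 - 16) / -3 = -12/-3 = 4
v(1) = (16 - 4) / -3 = 12/-3 = -4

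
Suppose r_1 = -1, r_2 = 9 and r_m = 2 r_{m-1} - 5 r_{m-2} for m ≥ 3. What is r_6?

r_3 = 2·9 - 5·(-1) = 23
r_4 = 2·23 - 5·9 = 1
r_5 = 2·1 - 5·23 = -113
r_6 = 2·(-113) - 5·1 = -231

-231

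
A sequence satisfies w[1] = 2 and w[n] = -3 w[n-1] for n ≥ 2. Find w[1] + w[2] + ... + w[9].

9842

w[2] = -3*2 = -6
w[3] = -3*(-6) = 18
w[4] = -3*18 = -54
w[5] = -3*(-54) = 162
w[6] = -3*162 = -486
w[7] = -3*(-486) = 1458
w[8] = -3*1458 = -4374
w[9] = -3*(-4374) = 13122
Sum = 2 + (-6) + 18 + (-54) + 162 + (-486) + 1458 + (-4374) + 13122 = 9842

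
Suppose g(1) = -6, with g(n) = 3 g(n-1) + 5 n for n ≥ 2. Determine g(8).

523

g(2) = 3*(-6) + 10 = -8
g(3) = 3*(-8) + 15 = -9
g(4) = 3*(-9) + 20 = -7
g(5) = 3*(-7) + 25 = 4
g(6) = 3*4 + 30 = 42
g(7) = 3*42 + 35 = 161
g(8) = 3*161 + 40 = 523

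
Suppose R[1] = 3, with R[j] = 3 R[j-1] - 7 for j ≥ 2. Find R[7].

R[2] = 3(3) - 7 = 2
R[3] = 3(2) - 7 = -1
R[4] = 3(-1) - 7 = -10
R[5] = 3(-10) - 7 = -37
R[6] = 3(-37) - 7 = -118
R[7] = 3(-118) - 7 = -361

-361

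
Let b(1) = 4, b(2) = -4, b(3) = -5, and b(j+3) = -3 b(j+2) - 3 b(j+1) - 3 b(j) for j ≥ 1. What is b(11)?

-1917

b(4) = -3(-5) - 3(-4) - 3(4) = 15
b(5) = -3(15) - 3(-5) - 3(-4) = -18
b(6) = -3(-18) - 3(15) - 3(-5) = 24
b(7) = -3(24) - 3(-18) - 3(15) = -63
b(8) = -3(-63) - 3(24) - 3(-18) = 171
b(9) = -3(171) - 3(-63) - 3(24) = -396
b(10) = -3(-396) - 3(171) - 3(-63) = 864
b(11) = -3(864) - 3(-396) - 3(171) = -1917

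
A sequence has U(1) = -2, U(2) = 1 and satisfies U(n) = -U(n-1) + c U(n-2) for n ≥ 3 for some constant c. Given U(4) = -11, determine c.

-4

U(3) = -1 - 2c
U(4) = 1 + 3c
So 1 + 3c = -11, giving c = -4.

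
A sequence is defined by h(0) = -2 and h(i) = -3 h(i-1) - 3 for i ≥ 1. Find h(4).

h(1) = -3*(-2) - 3 = 3
h(2) = -3*3 - 3 = -12
h(3) = -3*(-12) - 3 = 33
h(4) = -3*33 - 3 = -102

-102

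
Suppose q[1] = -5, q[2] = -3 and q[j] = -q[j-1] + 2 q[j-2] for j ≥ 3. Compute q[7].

-47

q[3] = -(-3) + 2(-5) = -7
q[4] = -(-7) + 2(-3) = 1
q[5] = -1 + 2(-7) = -15
q[6] = -(-15) + 2(1) = 17
q[7] = -17 + 2(-15) = -47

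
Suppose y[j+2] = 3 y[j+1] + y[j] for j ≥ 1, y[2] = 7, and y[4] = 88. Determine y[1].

Let y[1] = w.
y[3] = 21 + w
y[4] = 70 + 3w
So 70 + 3w = 88, giving w = 6.

6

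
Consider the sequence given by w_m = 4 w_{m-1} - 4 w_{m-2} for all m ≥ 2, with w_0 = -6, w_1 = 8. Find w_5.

1408

w_2 = 4*8 - 4*(-6) = 56
w_3 = 4*56 - 4*8 = 192
w_4 = 4*192 - 4*56 = 544
w_5 = 4*544 - 4*192 = 1408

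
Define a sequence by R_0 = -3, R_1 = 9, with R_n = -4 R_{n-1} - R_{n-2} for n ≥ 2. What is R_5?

R_2 = -4·9 - (-3) = -33
R_3 = -4·(-33) - 9 = 123
R_4 = -4·123 - (-33) = -459
R_5 = -4·(-459) - 123 = 1713

1713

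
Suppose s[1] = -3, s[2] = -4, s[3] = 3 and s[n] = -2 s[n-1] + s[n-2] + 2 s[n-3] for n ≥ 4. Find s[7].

123

s[4] = -2(3) + (-4) + 2(-3) = -16
s[5] = -2(-16) + 3 + 2(-4) = 27
s[6] = -2(27) + (-16) + 2(3) = -64
s[7] = -2(-64) + 27 + 2(-16) = 123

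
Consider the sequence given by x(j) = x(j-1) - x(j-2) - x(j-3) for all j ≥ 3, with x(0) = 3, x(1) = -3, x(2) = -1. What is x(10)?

x(3) = (-1) - (-3) - 3 = -1
x(4) = (-1) - (-1) - (-3) = 3
x(5) = 3 - (-1) - (-1) = 5
x(6) = 5 - 3 - (-1) = 3
x(7) = 3 - 5 - 3 = -5
x(8) = (-5) - 3 - 5 = -13
x(9) = (-13) - (-5) - 3 = -11
x(10) = (-11) - (-13) - (-5) = 7

7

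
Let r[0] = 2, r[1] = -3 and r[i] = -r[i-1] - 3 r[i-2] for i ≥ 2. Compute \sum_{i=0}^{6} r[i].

14

r[2] = -(-3) - 3(2) = -3
r[3] = -(-3) - 3(-3) = 12
r[4] = -12 - 3(-3) = -3
r[5] = -(-3) - 3(12) = -33
r[6] = -(-33) - 3(-3) = 42
Sum = 2 + (-3) + (-3) + 12 + (-3) + (-33) + 42 = 14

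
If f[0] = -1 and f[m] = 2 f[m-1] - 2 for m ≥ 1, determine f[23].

-25165822

The fixed point is -2/(1 - 2) = 2, so f[m] - 2 = 2(f[m-1] - 2).
Hence f[m] = -3·2^m + 2.
f[23] = -3·2^{23} + 2 = -3·8388608 + 2 = -25165822.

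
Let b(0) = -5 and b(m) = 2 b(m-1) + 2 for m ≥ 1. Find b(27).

The fixed point is 2/(1 - 2) = -2, so b(m) + 2 = 2(b(m-1) + 2).
Hence b(m) = -3·2^m - 2.
b(27) = -3·2^{27} - 2 = -3·134217728 - 2 = -402653186.

-402653186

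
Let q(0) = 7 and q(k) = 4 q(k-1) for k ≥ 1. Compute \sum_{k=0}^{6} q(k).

38227

q(1) = 4·7 = 28
q(2) = 4·28 = 112
q(3) = 4·112 = 448
q(4) = 4·448 = 1792
q(5) = 4·1792 = 7168
q(6) = 4·7168 = 28672
Sum = 7 + 28 + 112 + 448 + 1792 + 7168 + 28672 = 38227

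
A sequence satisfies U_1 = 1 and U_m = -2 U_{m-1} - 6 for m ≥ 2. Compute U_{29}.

805306366

The fixed point is -6/(1 + 2) = -2, so U_m + 2 = -2(U_{m-1} + 2).
Hence U_m = 3·(-2)^{m-1} - 2.
U_{29} = 3·(-2)^{28} - 2 = 3·268435456 - 2 = 805306366.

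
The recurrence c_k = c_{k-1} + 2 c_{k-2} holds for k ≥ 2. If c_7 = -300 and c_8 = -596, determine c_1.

Rearranging, c_{k-2} = (c_k - c_{k-1}) / 2.
c_6 = (-596 - (-300)) / 2 = -296/2 = -148
c_5 = (-300 - (-148)) / 2 = -152/2 = -76
c_4 = (-148 - (-76)) / 2 = -72/2 = -36
c_3 = (-76 - (-36)) / 2 = -40/2 = -20
c_2 = (-36 - (-20)) / 2 = -16/2 = -8
c_1 = (-20 - (-8)) / 2 = -12/2 = -6

-6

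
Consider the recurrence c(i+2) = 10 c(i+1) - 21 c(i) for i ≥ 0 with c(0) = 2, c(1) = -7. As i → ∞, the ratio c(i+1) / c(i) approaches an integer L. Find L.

The characteristic equation is r^2 - 10r + 21 = 0, which factors as (r - 7)(r - 3) = 0.
So the roots are 7 and 3. Since |7| > |3| and the coefficient of 7^i is non-zero, the ratio tends to 7.

7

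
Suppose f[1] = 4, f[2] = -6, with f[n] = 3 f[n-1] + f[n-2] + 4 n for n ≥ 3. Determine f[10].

15244

f[3] = 3*(-6) + 4 + 12 = -2
f[4] = 3*(-2) + (-6) + 16 = 4
f[5] = 3*4 + (-2) + 20 = 30
f[6] = 3*30 + 4 + 24 = 118
f[7] = 3*118 + 30 + 28 = 412
f[8] = 3*412 + 118 + 32 = 1386
f[9] = 3*1386 + 412 + 36 = 4606
f[10] = 3*4606 + 1386 + 40 = 15244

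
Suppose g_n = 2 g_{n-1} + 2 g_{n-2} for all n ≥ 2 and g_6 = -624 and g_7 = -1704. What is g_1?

-3

Rearranging, g_{n-2} = (g_n - 2 g_{n-1}) / 2.
g_5 = (-1704 - 2·(-624)) / 2 = -456/2 = -228
g_4 = (-624 - 2·(-228)) / 2 = -168/2 = -84
g_3 = (-228 - 2·(-84)) / 2 = -60/2 = -30
g_2 = (-84 - 2·(-30)) / 2 = -24/2 = -12
g_1 = (-30 - 2·(-12)) / 2 = -6/2 = -3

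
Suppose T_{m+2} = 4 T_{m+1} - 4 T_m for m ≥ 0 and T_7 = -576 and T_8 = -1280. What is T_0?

-1

Rearranging, T_{m-2} = (T_m - 4 T_{m-1}) / -4.
T_6 = (-1280 - 4*(-576)) / -4 = 1024/-4 = -256
T_5 = (-576 - 4*(-256)) / -4 = 448/-4 = -112
T_4 = (-256 - 4*(-112)) / -4 = 192/-4 = -48
T_3 = (-112 - 4*(-48)) / -4 = 80/-4 = -20
T_2 = (-48 - 4*(-20)) / -4 = 32/-4 = -8
T_1 = (-20 - 4*(-8)) / -4 = 12/-4 = -3
T_0 = (-8 - 4*(-3)) / -4 = 4/-4 = -1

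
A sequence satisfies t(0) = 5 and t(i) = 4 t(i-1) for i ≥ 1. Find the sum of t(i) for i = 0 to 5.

6825

t(1) = 4(5) = 20
t(2) = 4(20) = 80
t(3) = 4(80) = 320
t(4) = 4(320) = 1280
t(5) = 4(1280) = 5120
Sum = 5 + 20 + 80 + 320 + 1280 + 5120 = 6825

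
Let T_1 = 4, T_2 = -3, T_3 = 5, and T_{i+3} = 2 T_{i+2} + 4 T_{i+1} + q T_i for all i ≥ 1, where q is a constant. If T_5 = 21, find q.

1

T_4 = -2 + 4q
T_5 = 16 + 5q
So 16 + 5q = 21, giving q = 1.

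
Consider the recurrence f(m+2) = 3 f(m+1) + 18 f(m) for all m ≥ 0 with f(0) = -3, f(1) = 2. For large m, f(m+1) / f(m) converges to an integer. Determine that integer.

The characteristic equation is r^2 - 3r - 18 = 0, which factors as (r - 6)(r + 3) = 0.
So the roots are 6 and -3. Since |6| > |-3| and the coefficient of 6^m is non-zero, the ratio tends to 6.

6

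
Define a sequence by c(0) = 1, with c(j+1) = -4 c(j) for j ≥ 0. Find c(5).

-1024

c(1) = -4(1) = -4
c(2) = -4(-4) = 16
c(3) = -4(16) = -64
c(4) = -4(-64) = 256
c(5) = -4(256) = -1024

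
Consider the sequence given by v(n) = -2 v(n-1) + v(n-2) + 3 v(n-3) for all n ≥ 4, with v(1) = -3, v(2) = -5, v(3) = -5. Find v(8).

37

v(4) = -2(-5) + (-5) + 3(-3) = -4
v(5) = -2(-4) + (-5) + 3(-5) = -12
v(6) = -2(-12) + (-4) + 3(-5) = 5
v(7) = -2(5) + (-12) + 3(-4) = -34
v(8) = -2(-34) + 5 + 3(-12) = 37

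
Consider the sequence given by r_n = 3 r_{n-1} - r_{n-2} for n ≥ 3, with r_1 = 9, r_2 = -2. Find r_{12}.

r_3 = 3*(-2) - 9 = -15
r_4 = 3*(-15) - (-2) = -43
r_5 = 3*(-43) - (-15) = -114
r_6 = 3*(-114) - (-43) = -299
r_7 = 3*(-299) - (-114) = -783
r_8 = 3*(-783) - (-299) = -2050
r_9 = 3*(-2050) - (-783) = -5367
r_{10} = 3*(-5367) - (-2050) = -14051
r_{11} = 3*(-14051) - (-5367) = -36786
r_{12} = 3*(-36786) - (-14051) = -96307

-96307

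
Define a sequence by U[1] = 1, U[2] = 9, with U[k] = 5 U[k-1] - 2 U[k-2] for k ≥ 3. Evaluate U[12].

36946037

U[3] = 5*9 - 2*1 = 43
U[4] = 5*43 - 2*9 = 197
U[5] = 5*197 - 2*43 = 899
U[6] = 5*899 - 2*197 = 4101
U[7] = 5*4101 - 2*899 = 18707
U[8] = 5*18707 - 2*4101 = 85333
U[9] = 5*85333 - 2*18707 = 389251
U[10] = 5*389251 - 2*85333 = 1775589
U[11] = 5*1775589 - 2*389251 = 8099443
U[12] = 5*8099443 - 2*1775589 = 36946037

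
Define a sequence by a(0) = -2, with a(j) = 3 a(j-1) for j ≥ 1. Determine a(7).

-4374

a(1) = 3(-2) = -6
a(2) = 3(-6) = -18
a(3) = 3(-18) = -54
a(4) = 3(-54) = -162
a(5) = 3(-162) = -486
a(6) = 3(-486) = -1458
a(7) = 3(-1458) = -4374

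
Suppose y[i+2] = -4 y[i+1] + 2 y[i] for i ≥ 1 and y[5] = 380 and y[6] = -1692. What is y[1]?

Rearranging, y[i-2] = (y[i] + 4 y[i-1]) / 2.
y[4] = (-1692 + 4·380) / 2 = -172/2 = -86
y[3] = (380 + 4·(-86)) / 2 = 36/2 = 18
y[2] = (-86 + 4·18) / 2 = -14/2 = -7
y[1] = (18 + 4·(-7)) / 2 = -10/2 = -5

-5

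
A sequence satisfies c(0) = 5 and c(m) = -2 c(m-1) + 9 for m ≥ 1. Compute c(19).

-1048573

The fixed point is 9/(1 + 2) = 3, so c(m) - 3 = -2(c(m-1) - 3).
Hence c(m) = 2·(-2)^m + 3.
c(19) = 2·(-2)^{19} + 3 = 2·-524288 + 3 = -1048573.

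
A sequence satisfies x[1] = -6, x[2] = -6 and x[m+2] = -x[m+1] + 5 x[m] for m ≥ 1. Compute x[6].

x[3] = -(-6) + 5(-6) = -24
x[4] = -(-24) + 5(-6) = -6
x[5] = -(-6) + 5(-24) = -114
x[6] = -(-114) + 5(-6) = 84

84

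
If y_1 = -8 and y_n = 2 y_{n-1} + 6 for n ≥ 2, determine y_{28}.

The fixed point is 6/(1 - 2) = -6, so y_n + 6 = 2(y_{n-1} + 6).
Hence y_n = -2·2^{n-1} - 6.
y_{28} = -2·2^{27} - 6 = -2·134217728 - 6 = -268435462.

-268435462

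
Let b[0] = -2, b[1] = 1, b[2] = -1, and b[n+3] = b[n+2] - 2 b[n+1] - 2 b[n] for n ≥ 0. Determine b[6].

b[3] = (-1) - 2·1 - 2·(-2) = 1
b[4] = 1 - 2·(-1) - 2·1 = 1
b[5] = 1 - 2·1 - 2·(-1) = 1
b[6] = 1 - 2·1 - 2·1 = -3

-3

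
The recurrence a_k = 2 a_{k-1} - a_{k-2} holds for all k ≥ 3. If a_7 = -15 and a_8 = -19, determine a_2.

Rearranging, a_{k-2} = -(a_k - 2 a_{k-1}).
a_6 = -(-19 - 2·(-15)) = -11
a_5 = -(-15 - 2·(-11)) = -7
a_4 = -(-11 - 2·(-7)) = -3
a_3 = -(-7 - 2·(-3)) = 1
a_2 = -(-3 - 2·1) = 5

5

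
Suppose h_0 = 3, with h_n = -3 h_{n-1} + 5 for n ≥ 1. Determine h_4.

h_1 = -3·3 + 5 = -4
h_2 = -3·(-4) + 5 = 17
h_3 = -3·17 + 5 = -46
h_4 = -3·(-46) + 5 = 143

143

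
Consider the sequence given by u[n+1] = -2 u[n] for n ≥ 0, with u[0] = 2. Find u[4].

32

u[1] = -2*2 = -4
u[2] = -2*(-4) = 8
u[3] = -2*8 = -16
u[4] = -2*(-16) = 32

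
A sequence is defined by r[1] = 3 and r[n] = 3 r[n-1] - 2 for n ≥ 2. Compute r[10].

39367

r[2] = 3(3) - 2 = 7
r[3] = 3(7) - 2 = 19
r[4] = 3(19) - 2 = 55
r[5] = 3(55) - 2 = 163
r[6] = 3(163) - 2 = 487
r[7] = 3(487) - 2 = 1459
r[8] = 3(1459) - 2 = 4375
r[9] = 3(4375) - 2 = 13123
r[10] = 3(13123) - 2 = 39367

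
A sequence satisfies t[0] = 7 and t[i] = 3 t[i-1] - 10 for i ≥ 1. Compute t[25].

The fixed point is -10/(1 - 3) = 5, so t[i] - 5 = 3(t[i-1] - 5).
Hence t[i] = 2·3^i + 5.
t[25] = 2·3^{25} + 5 = 2·847288609443 + 5 = 1694577218891.

1694577218891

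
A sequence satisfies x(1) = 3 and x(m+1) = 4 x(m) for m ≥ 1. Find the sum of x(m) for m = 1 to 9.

x(2) = 4(3) = 12
x(3) = 4(12) = 48
x(4) = 4(48) = 192
x(5) = 4(192) = 768
x(6) = 4(768) = 3072
x(7) = 4(3072) = 12288
x(8) = 4(12288) = 49152
x(9) = 4(49152) = 196608
Sum = 3 + 12 + 48 + 192 + 768 + 3072 + 12288 + 49152 + 196608 = 262143

262143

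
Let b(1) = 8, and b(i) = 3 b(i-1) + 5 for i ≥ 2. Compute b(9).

68888

b(2) = 3*8 + 5 = 29
b(3) = 3*29 + 5 = 92
b(4) = 3*92 + 5 = 281
b(5) = 3*281 + 5 = 848
b(6) = 3*848 + 5 = 2549
b(7) = 3*2549 + 5 = 7652
b(8) = 3*7652 + 5 = 22961
b(9) = 3*22961 + 5 = 68888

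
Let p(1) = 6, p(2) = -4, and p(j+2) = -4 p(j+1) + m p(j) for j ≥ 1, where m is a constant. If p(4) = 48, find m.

p(3) = 16 + 6m
p(4) = -64 - 28m
So -64 - 28m = 48, giving m = -4.

-4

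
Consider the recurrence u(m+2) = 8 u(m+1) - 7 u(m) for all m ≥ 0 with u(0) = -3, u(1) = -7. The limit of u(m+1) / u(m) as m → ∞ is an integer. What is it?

The characteristic equation is r^2 - 8r + 7 = 0, which factors as (r - 7)(r - 1) = 0.
So the roots are 7 and 1. Since |7| > |1| and the coefficient of 7^m is non-zero, the ratio tends to 7.

7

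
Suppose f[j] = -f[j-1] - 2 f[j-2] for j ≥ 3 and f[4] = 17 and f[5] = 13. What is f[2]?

Rearranging, f[j-2] = (f[j] + f[j-1]) / -2.
f[3] = (13 + 17) / -2 = 30/-2 = -15
f[2] = (17 + (-15)) / -2 = 2/-2 = -1

-1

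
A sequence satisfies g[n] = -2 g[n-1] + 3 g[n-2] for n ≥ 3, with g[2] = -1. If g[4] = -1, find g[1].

Let g[1] = v.
g[3] = 2 + 3v
g[4] = -7 - 6v
So -7 - 6v = -1, giving v = -1.

-1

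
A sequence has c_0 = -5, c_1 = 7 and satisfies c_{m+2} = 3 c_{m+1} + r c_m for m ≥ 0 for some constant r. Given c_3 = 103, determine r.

-5

c_2 = 21 - 5r
c_3 = 63 - 8r
So 63 - 8r = 103, giving r = -5.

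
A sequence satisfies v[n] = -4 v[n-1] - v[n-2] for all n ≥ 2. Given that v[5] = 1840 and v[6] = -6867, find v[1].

8

Rearranging, v[n-2] = -(v[n] + 4 v[n-1]).
v[4] = -(-6867 + 4·1840) = -493
v[3] = -(1840 + 4·(-493)) = 132
v[2] = -(-493 + 4·132) = -35
v[1] = -(132 + 4·(-35)) = 8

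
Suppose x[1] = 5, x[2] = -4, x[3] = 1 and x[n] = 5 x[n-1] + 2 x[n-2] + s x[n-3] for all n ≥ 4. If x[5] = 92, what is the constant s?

x[4] = -3 + 5s
x[5] = -13 + 21s
So -13 + 21s = 92, giving s = 5.

5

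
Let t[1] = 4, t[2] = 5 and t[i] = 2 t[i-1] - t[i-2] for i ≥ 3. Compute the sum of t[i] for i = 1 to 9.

t[3] = 2(5) - 4 = 6
t[4] = 2(6) - 5 = 7
t[5] = 2(7) - 6 = 8
t[6] = 2(8) - 7 = 9
t[7] = 2(9) - 8 = 10
t[8] = 2(10) - 9 = 11
t[9] = 2(11) - 10 = 12
Sum = 4 + 5 + 6 + 7 + 8 + 9 + 10 + 11 + 12 = 72

72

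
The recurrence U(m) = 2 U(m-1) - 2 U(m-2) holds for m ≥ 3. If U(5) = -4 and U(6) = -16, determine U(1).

Rearranging, U(m-2) = (U(m) - 2 U(m-1)) / -2.
U(4) = (-16 - 2*(-4)) / -2 = -8/-2 = 4
U(3) = (-4 - 2*4) / -2 = -12/-2 = 6
U(2) = (4 - 2*6) / -2 = -8/-2 = 4
U(1) = (6 - 2*4) / -2 = -2/-2 = 1

1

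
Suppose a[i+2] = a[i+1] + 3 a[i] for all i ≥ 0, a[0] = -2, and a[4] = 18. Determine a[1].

6

Let a[1] = x.
a[2] = -6 + x
a[3] = -6 + 4x
a[4] = -24 + 7x
So -24 + 7x = 18, giving x = 6.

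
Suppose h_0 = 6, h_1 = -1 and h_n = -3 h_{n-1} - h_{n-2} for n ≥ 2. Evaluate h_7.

h_2 = -3(-1) - 6 = -3
h_3 = -3(-3) - (-1) = 10
h_4 = -3(10) - (-3) = -27
h_5 = -3(-27) - 10 = 71
h_6 = -3(71) - (-27) = -186
h_7 = -3(-186) - 71 = 487

487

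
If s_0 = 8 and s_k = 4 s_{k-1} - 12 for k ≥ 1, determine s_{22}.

The fixed point is -12/(1 - 4) = 4, so s_k - 4 = 4(s_{k-1} - 4).
Hence s_k = 4·4^k + 4.
s_{22} = 4·4^{22} + 4 = 4·17592186044416 + 4 = 70368744177668.

70368744177668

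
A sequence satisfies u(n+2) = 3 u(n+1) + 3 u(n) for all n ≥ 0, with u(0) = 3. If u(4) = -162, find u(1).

Let u(1) = z.
u(2) = 9 + 3z
u(3) = 27 + 12z
u(4) = 108 + 45z
So 108 + 45z = -162, giving z = -6.

-6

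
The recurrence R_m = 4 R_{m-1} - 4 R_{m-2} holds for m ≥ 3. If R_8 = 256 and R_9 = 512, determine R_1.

Rearranging, R_{m-2} = (R_m - 4 R_{m-1}) / -4.
R_7 = (512 - 4*256) / -4 = -512/-4 = 128
R_6 = (256 - 4*128) / -4 = -256/-4 = 64
R_5 = (128 - 4*64) / -4 = -128/-4 = 32
R_4 = (64 - 4*32) / -4 = -64/-4 = 16
R_3 = (32 - 4*16) / -4 = -32/-4 = 8
R_2 = (16 - 4*8) / -4 = -16/-4 = 4
R_1 = (8 - 4*4) / -4 = -8/-4 = 2

2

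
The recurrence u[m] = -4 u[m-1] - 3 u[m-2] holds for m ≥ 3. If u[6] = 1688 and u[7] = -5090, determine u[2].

Rearranging, u[m-2] = (u[m] + 4 u[m-1]) / -3.
u[5] = (-5090 + 4·1688) / -3 = 1662/-3 = -554
u[4] = (1688 + 4·(-554)) / -3 = -528/-3 = 176
u[3] = (-554 + 4·176) / -3 = 150/-3 = -50
u[2] = (176 + 4·(-50)) / -3 = -24/-3 = 8

8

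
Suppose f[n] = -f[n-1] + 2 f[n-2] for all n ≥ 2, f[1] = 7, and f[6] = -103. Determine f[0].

Let f[0] = x.
f[2] = -7 + 2x
f[3] = 21 - 2x
f[4] = -35 + 6x
f[5] = 77 - 10x
f[6] = -147 + 22x
So -147 + 22x = -103, giving x = 2.

2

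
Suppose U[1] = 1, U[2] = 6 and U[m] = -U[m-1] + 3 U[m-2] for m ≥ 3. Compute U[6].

U[3] = -6 + 3*1 = -3
U[4] = -(-3) + 3*6 = 21
U[5] = -21 + 3*(-3) = -30
U[6] = -(-30) + 3*21 = 93

93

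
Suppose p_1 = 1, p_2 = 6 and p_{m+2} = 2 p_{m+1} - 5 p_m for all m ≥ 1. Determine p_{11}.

-7553

p_3 = 2*6 - 5*1 = 7
p_4 = 2*7 - 5*6 = -16
p_5 = 2*(-16) - 5*7 = -67
p_6 = 2*(-67) - 5*(-16) = -54
p_7 = 2*(-54) - 5*(-67) = 227
p_8 = 2*227 - 5*(-54) = 724
p_9 = 2*724 - 5*227 = 313
p_{10} = 2*313 - 5*724 = -2994
p_{11} = 2*(-2994) - 5*313 = -7553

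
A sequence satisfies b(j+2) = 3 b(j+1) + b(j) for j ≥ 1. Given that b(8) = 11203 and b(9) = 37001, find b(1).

Rearranging, b(j-2) = b(j) - 3 b(j-1).
b(7) = 37001 - 3(11203) = 3392
b(6) = 11203 - 3(3392) = 1027
b(5) = 3392 - 3(1027) = 311
b(4) = 1027 - 3(311) = 94
b(3) = 311 - 3(94) = 29
b(2) = 94 - 3(29) = 7
b(1) = 29 - 3(7) = 8

8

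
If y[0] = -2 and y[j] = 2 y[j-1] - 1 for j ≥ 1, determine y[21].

The fixed point is -1/(1 - 2) = 1, so y[j] - 1 = 2(y[j-1] - 1).
Hence y[j] = -3·2^j + 1.
y[21] = -3·2^{21} + 1 = -3·2097152 + 1 = -6291455.

-6291455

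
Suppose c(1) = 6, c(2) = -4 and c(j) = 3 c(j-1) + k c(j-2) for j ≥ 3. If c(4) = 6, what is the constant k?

3

c(3) = -12 + 6k
c(4) = -36 + 14k
So -36 + 14k = 6, giving k = 3.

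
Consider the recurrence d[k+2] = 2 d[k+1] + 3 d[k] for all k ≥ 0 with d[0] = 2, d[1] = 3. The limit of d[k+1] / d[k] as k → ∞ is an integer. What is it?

3

The characteristic equation is r^2 - 2r - 3 = 0, which factors as (r - 3)(r + 1) = 0.
So the roots are 3 and -1. Since |3| > |-1| and the coefficient of 3^k is non-zero, the ratio tends to 3.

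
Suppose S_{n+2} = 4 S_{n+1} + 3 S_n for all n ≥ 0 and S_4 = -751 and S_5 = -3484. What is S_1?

-4

Rearranging, S_{n-2} = (S_n - 4 S_{n-1}) / 3.
S_3 = (-3484 - 4(-751)) / 3 = -480/3 = -160
S_2 = (-751 - 4(-160)) / 3 = -111/3 = -37
S_1 = (-160 - 4(-37)) / 3 = -12/3 = -4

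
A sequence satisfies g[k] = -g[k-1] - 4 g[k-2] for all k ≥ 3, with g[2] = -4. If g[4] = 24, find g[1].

3

Let g[1] = z.
g[3] = 4 - 4z
g[4] = 12 + 4z
So 12 + 4z = 24, giving z = 3.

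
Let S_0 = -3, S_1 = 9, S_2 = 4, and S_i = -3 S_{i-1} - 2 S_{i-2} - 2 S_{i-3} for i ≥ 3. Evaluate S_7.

-646

S_3 = -3·4 - 2·9 - 2·(-3) = -24
S_4 = -3·(-24) - 2·4 - 2·9 = 46
S_5 = -3·46 - 2·(-24) - 2·4 = -98
S_6 = -3·(-98) - 2·46 - 2·(-24) = 250
S_7 = -3·250 - 2·(-98) - 2·46 = -646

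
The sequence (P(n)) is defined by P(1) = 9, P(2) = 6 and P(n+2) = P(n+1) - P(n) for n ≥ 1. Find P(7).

P(3) = 6 - 9 = -3
P(4) = (-3) - 6 = -9
P(5) = (-9) - (-3) = -6
P(6) = (-6) - (-9) = 3
P(7) = 3 - (-6) = 9

9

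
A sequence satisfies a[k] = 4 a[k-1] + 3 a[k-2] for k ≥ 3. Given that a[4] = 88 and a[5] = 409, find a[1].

1

Rearranging, a[k-2] = (a[k] - 4 a[k-1]) / 3.
a[3] = (409 - 4(88)) / 3 = 57/3 = 19
a[2] = (88 - 4(19)) / 3 = 12/3 = 4
a[1] = (19 - 4(4)) / 3 = 3/3 = 1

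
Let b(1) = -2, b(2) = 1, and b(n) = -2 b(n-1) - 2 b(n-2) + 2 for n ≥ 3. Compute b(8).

b(3) = -2*1 - 2*(-2) + 2 = 4
b(4) = -2*4 - 2*1 + 2 = -8
b(5) = -2*(-8) - 2*4 + 2 = 10
b(6) = -2*10 - 2*(-8) + 2 = -2
b(7) = -2*(-2) - 2*10 + 2 = -14
b(8) = -2*(-14) - 2*(-2) + 2 = 34

34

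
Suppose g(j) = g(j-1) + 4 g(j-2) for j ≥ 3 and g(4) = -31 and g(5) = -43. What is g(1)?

1

Rearranging, g(j-2) = (g(j) - g(j-1)) / 4.
g(3) = (-43 - (-31)) / 4 = -12/4 = -3
g(2) = (-31 - (-3)) / 4 = -28/4 = -7
g(1) = (-3 - (-7)) / 4 = 4/4 = 1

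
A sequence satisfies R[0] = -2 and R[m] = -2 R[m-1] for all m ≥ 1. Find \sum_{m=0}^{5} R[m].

R[1] = -2·(-2) = 4
R[2] = -2·4 = -8
R[3] = -2·(-8) = 16
R[4] = -2·16 = -32
R[5] = -2·(-32) = 64
Sum = (-2) + 4 + (-8) + 16 + (-32) + 64 = 42

42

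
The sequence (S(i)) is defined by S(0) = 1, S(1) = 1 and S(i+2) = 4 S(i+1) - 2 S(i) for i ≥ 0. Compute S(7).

792

S(2) = 4·1 - 2·1 = 2
S(3) = 4·2 - 2·1 = 6
S(4) = 4·6 - 2·2 = 20
S(5) = 4·20 - 2·6 = 68
S(6) = 4·68 - 2·20 = 232
S(7) = 4·232 - 2·68 = 792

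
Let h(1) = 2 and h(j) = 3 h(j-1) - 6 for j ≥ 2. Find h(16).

-14348904

The fixed point is -6/(1 - 3) = 3, so h(j) - 3 = 3(h(j-1) - 3).
Hence h(j) = -1·3^{j-1} + 3.
h(16) = -1·3^{15} + 3 = -1·14348907 + 3 = -14348904.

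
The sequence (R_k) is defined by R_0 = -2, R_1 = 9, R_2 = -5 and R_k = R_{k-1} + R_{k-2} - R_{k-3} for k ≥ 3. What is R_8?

R_3 = (-5) + 9 - (-2) = 6
R_4 = 6 + (-5) - 9 = -8
R_5 = (-8) + 6 - (-5) = 3
R_6 = 3 + (-8) - 6 = -11
R_7 = (-11) + 3 - (-8) = 0
R_8 = 0 + (-11) - 3 = -14

-14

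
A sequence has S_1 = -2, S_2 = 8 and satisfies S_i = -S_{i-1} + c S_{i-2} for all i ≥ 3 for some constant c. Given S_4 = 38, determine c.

3

S_3 = -8 - 2c
S_4 = 8 + 10c
So 8 + 10c = 38, giving c = 3.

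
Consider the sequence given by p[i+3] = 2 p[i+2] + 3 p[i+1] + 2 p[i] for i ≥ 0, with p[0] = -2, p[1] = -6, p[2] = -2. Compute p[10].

p[3] = 2*(-2) + 3*(-6) + 2*(-2) = -26
p[4] = 2*(-26) + 3*(-2) + 2*(-6) = -70
p[5] = 2*(-70) + 3*(-26) + 2*(-2) = -222
p[6] = 2*(-222) + 3*(-70) + 2*(-26) = -706
p[7] = 2*(-706) + 3*(-222) + 2*(-70) = -2218
p[8] = 2*(-2218) + 3*(-706) + 2*(-222) = -6998
p[9] = 2*(-6998) + 3*(-2218) + 2*(-706) = -22062
p[10] = 2*(-22062) + 3*(-6998) + 2*(-2218) = -69554

-69554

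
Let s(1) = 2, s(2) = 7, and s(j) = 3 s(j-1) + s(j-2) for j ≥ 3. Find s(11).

325799

s(3) = 3·7 + 2 = 23
s(4) = 3·23 + 7 = 76
s(5) = 3·76 + 23 = 251
s(6) = 3·251 + 76 = 829
s(7) = 3·829 + 251 = 2738
s(8) = 3·2738 + 829 = 9043
s(9) = 3·9043 + 2738 = 29867
s(10) = 3·29867 + 9043 = 98644
s(11) = 3·98644 + 29867 = 325799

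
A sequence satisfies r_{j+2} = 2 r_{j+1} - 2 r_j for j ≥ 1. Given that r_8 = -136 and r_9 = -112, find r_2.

Rearranging, r_{j-2} = (r_j - 2 r_{j-1}) / -2.
r_7 = (-112 - 2·(-136)) / -2 = 160/-2 = -80
r_6 = (-136 - 2·(-80)) / -2 = 24/-2 = -12
r_5 = (-80 - 2·(-12)) / -2 = -56/-2 = 28
r_4 = (-12 - 2·28) / -2 = -68/-2 = 34
r_3 = (28 - 2·34) / -2 = -40/-2 = 20
r_2 = (34 - 2·20) / -2 = -6/-2 = 3

3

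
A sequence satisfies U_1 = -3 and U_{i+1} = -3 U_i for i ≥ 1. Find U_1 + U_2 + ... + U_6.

U_2 = -3·(-3) = 9
U_3 = -3·9 = -27
U_4 = -3·(-27) = 81
U_5 = -3·81 = -243
U_6 = -3·(-243) = 729
Sum = (-3) + 9 + (-27) + 81 + (-243) + 729 = 546

546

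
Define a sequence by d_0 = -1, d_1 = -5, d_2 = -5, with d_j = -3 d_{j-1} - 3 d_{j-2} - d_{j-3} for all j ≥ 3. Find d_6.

-205

d_3 = -3*(-5) - 3*(-5) - (-1) = 31
d_4 = -3*31 - 3*(-5) - (-5) = -73
d_5 = -3*(-73) - 3*31 - (-5) = 131
d_6 = -3*131 - 3*(-73) - 31 = -205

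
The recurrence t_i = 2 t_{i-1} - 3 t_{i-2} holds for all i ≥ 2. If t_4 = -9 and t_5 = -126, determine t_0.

Rearranging, t_{i-2} = (t_i - 2 t_{i-1}) / -3.
t_3 = (-126 - 2*(-9)) / -3 = -108/-3 = 36
t_2 = (-9 - 2*36) / -3 = -81/-3 = 27
t_1 = (36 - 2*27) / -3 = -18/-3 = 6
t_0 = (27 - 2*6) / -3 = 15/-3 = -5

-5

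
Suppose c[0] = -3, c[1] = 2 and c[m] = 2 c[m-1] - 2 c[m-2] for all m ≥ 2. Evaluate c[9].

c[2] = 2(2) - 2(-3) = 10
c[3] = 2(10) - 2(2) = 16
c[4] = 2(16) - 2(10) = 12
c[5] = 2(12) - 2(16) = -8
c[6] = 2(-8) - 2(12) = -40
c[7] = 2(-40) - 2(-8) = -64
c[8] = 2(-64) - 2(-40) = -48
c[9] = 2(-48) - 2(-64) = 32

32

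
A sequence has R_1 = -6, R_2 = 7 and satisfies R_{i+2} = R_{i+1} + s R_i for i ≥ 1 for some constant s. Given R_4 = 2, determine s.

-5

R_3 = 7 - 6s
R_4 = 7 + s
So 7 + s = 2, giving s = -5.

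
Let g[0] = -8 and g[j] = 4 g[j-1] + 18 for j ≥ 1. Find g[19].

The fixed point is 18/(1 - 4) = -6, so g[j] + 6 = 4(g[j-1] + 6).
Hence g[j] = -2·4^j - 6.
g[19] = -2·4^{19} - 6 = -2·274877906944 - 6 = -549755813894.

-549755813894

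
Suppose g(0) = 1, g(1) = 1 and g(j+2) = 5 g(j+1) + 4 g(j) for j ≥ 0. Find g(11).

g(2) = 5·1 + 4·1 = 9
g(3) = 5·9 + 4·1 = 49
g(4) = 5·49 + 4·9 = 281
g(5) = 5·281 + 4·49 = 1601
g(6) = 5·1601 + 4·281 = 9129
g(7) = 5·9129 + 4·1601 = 52049
g(8) = 5·52049 + 4·9129 = 296761
g(9) = 5·296761 + 4·52049 = 1692001
g(10) = 5·1692001 + 4·296761 = 9647049
g(11) = 5·9647049 + 4·1692001 = 55003249

55003249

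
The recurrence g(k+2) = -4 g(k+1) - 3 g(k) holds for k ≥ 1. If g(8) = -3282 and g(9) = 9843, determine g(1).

3

Rearranging, g(k-2) = (g(k) + 4 g(k-1)) / -3.
g(7) = (9843 + 4*(-3282)) / -3 = -3285/-3 = 1095
g(6) = (-3282 + 4*1095) / -3 = 1098/-3 = -366
g(5) = (1095 + 4*(-366)) / -3 = -369/-3 = 123
g(4) = (-366 + 4*123) / -3 = 126/-3 = -42
g(3) = (123 + 4*(-42)) / -3 = -45/-3 = 15
g(2) = (-42 + 4*15) / -3 = 18/-3 = -6
g(1) = (15 + 4*(-6)) / -3 = -9/-3 = 3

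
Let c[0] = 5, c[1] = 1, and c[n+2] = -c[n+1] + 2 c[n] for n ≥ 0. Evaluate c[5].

c[2] = -1 + 2·5 = 9
c[3] = -9 + 2·1 = -7
c[4] = -(-7) + 2·9 = 25
c[5] = -25 + 2·(-7) = -39

-39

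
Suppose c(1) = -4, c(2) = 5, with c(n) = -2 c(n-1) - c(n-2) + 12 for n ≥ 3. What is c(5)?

16

c(3) = -2(5) - (-4) + 12 = 6
c(4) = -2(6) - 5 + 12 = -5
c(5) = -2(-5) - 6 + 12 = 16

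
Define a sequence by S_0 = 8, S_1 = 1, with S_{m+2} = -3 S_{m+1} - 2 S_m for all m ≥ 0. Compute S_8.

S_2 = -3·1 - 2·8 = -19
S_3 = -3·(-19) - 2·1 = 55
S_4 = -3·55 - 2·(-19) = -127
S_5 = -3·(-127) - 2·55 = 271
S_6 = -3·271 - 2·(-127) = -559
S_7 = -3·(-559) - 2·271 = 1135
S_8 = -3·1135 - 2·(-559) = -2287

-2287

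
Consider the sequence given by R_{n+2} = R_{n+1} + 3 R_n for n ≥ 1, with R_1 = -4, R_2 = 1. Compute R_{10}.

R_3 = 1 + 3*(-4) = -11
R_4 = (-11) + 3*1 = -8
R_5 = (-8) + 3*(-11) = -41
R_6 = (-41) + 3*(-8) = -65
R_7 = (-65) + 3*(-41) = -188
R_8 = (-188) + 3*(-65) = -383
R_9 = (-383) + 3*(-188) = -947
R_{10} = (-947) + 3*(-383) = -2096

-2096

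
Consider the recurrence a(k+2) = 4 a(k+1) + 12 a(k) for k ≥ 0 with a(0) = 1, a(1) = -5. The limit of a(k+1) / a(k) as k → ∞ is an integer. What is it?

The characteristic equation is r^2 - 4r - 12 = 0, which factors as (r - 6)(r + 2) = 0.
So the roots are 6 and -2. Since |6| > |-2| and the coefficient of 6^k is non-zero, the ratio tends to 6.

6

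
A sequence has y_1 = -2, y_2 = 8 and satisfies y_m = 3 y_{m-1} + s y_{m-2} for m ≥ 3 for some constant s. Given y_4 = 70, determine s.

y_3 = 24 - 2s
y_4 = 72 + 2s
So 72 + 2s = 70, giving s = -1.

-1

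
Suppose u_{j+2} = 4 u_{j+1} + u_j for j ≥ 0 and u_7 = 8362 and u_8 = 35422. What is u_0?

-2

Rearranging, u_{j-2} = u_j - 4 u_{j-1}.
u_6 = 35422 - 4·8362 = 1974
u_5 = 8362 - 4·1974 = 466
u_4 = 1974 - 4·466 = 110
u_3 = 466 - 4·110 = 26
u_2 = 110 - 4·26 = 6
u_1 = 26 - 4·6 = 2
u_0 = 6 - 4·2 = -2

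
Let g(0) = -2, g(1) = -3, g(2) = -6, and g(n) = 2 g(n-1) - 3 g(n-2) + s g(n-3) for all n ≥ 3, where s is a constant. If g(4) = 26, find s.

g(3) = -3 - 2s
g(4) = 12 - 7s
So 12 - 7s = 26, giving s = -2.

-2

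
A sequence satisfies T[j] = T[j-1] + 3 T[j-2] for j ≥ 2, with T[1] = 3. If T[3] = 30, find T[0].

Let T[0] = v.
T[2] = 3 + 3v
T[3] = 12 + 3v
So 12 + 3v = 30, giving v = 6.

6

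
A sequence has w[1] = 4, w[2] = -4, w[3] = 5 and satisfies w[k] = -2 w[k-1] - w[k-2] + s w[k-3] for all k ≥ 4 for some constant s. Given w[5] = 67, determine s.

w[4] = -6 + 4s
w[5] = 7 - 12s
So 7 - 12s = 67, giving s = -5.

-5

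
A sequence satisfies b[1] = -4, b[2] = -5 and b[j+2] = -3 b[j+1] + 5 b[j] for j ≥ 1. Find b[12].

b[3] = -3(-5) + 5(-4) = -5
b[4] = -3(-5) + 5(-5) = -10
b[5] = -3(-10) + 5(-5) = 5
b[6] = -3(5) + 5(-10) = -65
b[7] = -3(-65) + 5(5) = 220
b[8] = -3(220) + 5(-65) = -985
b[9] = -3(-985) + 5(220) = 4055
b[10] = -3(4055) + 5(-985) = -17090
b[11] = -3(-17090) + 5(4055) = 71545
b[12] = -3(71545) + 5(-17090) = -300085

-300085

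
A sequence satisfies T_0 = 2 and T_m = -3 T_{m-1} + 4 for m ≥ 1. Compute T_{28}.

22876792454962

The fixed point is 4/(1 + 3) = 1, so T_m - 1 = -3(T_{m-1} - 1).
Hence T_m = 1·(-3)^m + 1.
T_{28} = 1·(-3)^{28} + 1 = 1·22876792454961 + 1 = 22876792454962.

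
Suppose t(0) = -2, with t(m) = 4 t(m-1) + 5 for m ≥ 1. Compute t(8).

-21847

t(1) = 4(-2) + 5 = -3
t(2) = 4(-3) + 5 = -7
t(3) = 4(-7) + 5 = -23
t(4) = 4(-23) + 5 = -87
t(5) = 4(-87) + 5 = -343
t(6) = 4(-343) + 5 = -1367
t(7) = 4(-1367) + 5 = -5463
t(8) = 4(-5463) + 5 = -21847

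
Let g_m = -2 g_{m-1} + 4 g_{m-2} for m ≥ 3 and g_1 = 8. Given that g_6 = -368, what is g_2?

5

Let g_2 = w.
g_3 = 32 - 2w
g_4 = -64 + 8w
g_5 = 256 - 24w
g_6 = -768 + 80w
So -768 + 80w = -368, giving w = 5.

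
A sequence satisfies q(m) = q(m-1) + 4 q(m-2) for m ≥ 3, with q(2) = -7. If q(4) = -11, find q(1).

Let q(1) = v.
q(3) = -7 + 4v
q(4) = -35 + 4v
So -35 + 4v = -11, giving v = 6.

6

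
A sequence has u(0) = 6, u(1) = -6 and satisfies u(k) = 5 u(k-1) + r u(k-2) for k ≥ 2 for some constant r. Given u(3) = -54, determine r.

u(2) = -30 + 6r
u(3) = -150 + 24r
So -150 + 24r = -54, giving r = 4.

4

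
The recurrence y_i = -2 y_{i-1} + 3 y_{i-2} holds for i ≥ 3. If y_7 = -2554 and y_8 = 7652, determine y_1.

Rearranging, y_{i-2} = (y_i + 2 y_{i-1}) / 3.
y_6 = (7652 + 2(-2554)) / 3 = 2544/3 = 848
y_5 = (-2554 + 2(848)) / 3 = -858/3 = -286
y_4 = (848 + 2(-286)) / 3 = 276/3 = 92
y_3 = (-286 + 2(92)) / 3 = -102/3 = -34
y_2 = (92 + 2(-34)) / 3 = 24/3 = 8
y_1 = (-34 + 2(8)) / 3 = -18/3 = -6

-6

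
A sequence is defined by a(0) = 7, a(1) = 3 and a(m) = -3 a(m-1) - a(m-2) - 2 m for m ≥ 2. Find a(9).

17119

a(2) = -3(3) - 7 - 4 = -20
a(3) = -3(-20) - 3 - 6 = 51
a(4) = -3(51) - (-20) - 8 = -141
a(5) = -3(-141) - 51 - 10 = 362
a(6) = -3(362) - (-141) - 12 = -957
a(7) = -3(-957) - 362 - 14 = 2495
a(8) = -3(2495) - (-957) - 16 = -6544
a(9) = -3(-6544) - 2495 - 18 = 17119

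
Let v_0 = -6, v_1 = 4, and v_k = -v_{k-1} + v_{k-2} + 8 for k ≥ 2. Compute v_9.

v_2 = -4 + (-6) + 8 = -2
v_3 = -(-2) + 4 + 8 = 14
v_4 = -14 + (-2) + 8 = -8
v_5 = -(-8) + 14 + 8 = 30
v_6 = -30 + (-8) + 8 = -30
v_7 = -(-30) + 30 + 8 = 68
v_8 = -68 + (-30) + 8 = -90
v_9 = -(-90) + 68 + 8 = 166

166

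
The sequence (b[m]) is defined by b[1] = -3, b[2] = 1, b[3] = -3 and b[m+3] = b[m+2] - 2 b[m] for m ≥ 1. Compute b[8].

-1

b[4] = (-3) - 2·(-3) = 3
b[5] = 3 - 2·1 = 1
b[6] = 1 - 2·(-3) = 7
b[7] = 7 - 2·3 = 1
b[8] = 1 - 2·1 = -1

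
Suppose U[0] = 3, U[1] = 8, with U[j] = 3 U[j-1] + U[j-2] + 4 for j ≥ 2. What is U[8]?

41803

U[2] = 3·8 + 3 + 4 = 31
U[3] = 3·31 + 8 + 4 = 105
U[4] = 3·105 + 31 + 4 = 350
U[5] = 3·350 + 105 + 4 = 1159
U[6] = 3·1159 + 350 + 4 = 3831
U[7] = 3·3831 + 1159 + 4 = 12656
U[8] = 3·12656 + 3831 + 4 = 41803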